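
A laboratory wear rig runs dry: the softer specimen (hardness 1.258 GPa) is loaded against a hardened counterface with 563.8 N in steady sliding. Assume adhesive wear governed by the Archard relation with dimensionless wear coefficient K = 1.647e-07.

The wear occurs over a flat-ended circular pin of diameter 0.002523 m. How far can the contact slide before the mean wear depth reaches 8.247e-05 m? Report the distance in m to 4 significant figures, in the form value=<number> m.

Intermediates are printed rounded, and all arithmetic keeps full precision, and a single final rounding, at 4 significant figures.
Convert: Hardness H = 1.258 GPa = 1.258e+09 Pa.
Convert: Contact area A = π·d²/4 = π·(0.002523 m)²/4 = 4.999e-06 m².
Collected in SI base units: W = 563.8 N, H = 1.258e+09 Pa, K = 1.647e-07.
Wearable volume V_lim = h_lim·A = 8.247e-05 · 4.999e-06 = 4.123e-10 m³.
So the life L = V_lim·H/(K·W) = 4.123e-10 · 1.258e+09 / (1.647e-07 · 563.8) = 5586 m.

value=5586 m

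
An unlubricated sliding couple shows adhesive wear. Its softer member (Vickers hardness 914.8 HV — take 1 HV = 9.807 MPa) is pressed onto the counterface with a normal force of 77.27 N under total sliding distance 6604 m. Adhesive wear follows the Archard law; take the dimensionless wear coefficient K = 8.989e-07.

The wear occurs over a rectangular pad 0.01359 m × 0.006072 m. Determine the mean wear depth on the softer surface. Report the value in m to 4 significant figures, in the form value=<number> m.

value=6.196e-07 m

Each operation holds full float precision — the intermediates are printed rounded; rounded once at the end: four significant digits.
Convert: Hardness H = 914.8 HV × 9.807 MPa/HV = 8971 MPa = 8.971e+09 Pa.
Convert: Contact area A = 0.01359 m × 0.006072 m = 8.252e-05 m².
Restated in SI base units: W = 77.27 N, H = 8.971e+09 Pa, K = 8.989e-07.
Apply Archard: V = K·W·L/H = 8.989e-07 · 77.27 · 6604 / 8.971e+09 = 5.113e-11 m³.
Depth h = V/A = 5.113e-11 / 8.252e-05 = 6.196e-07 m.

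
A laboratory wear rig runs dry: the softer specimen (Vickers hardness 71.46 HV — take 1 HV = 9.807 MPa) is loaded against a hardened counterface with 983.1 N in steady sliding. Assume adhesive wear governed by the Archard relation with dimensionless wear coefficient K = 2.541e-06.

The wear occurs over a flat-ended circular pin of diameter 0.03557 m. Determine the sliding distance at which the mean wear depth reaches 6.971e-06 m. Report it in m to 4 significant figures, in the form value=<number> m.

value=1943 m

Every step holds full float precision; the intermediates are displayed rounded. Rounded once at the end: four significant digits.
Convert: Hardness H = 71.46 HV × 9.807 MPa/HV = 700.8 MPa = 7.008e+08 Pa.
Convert: Contact area A = π·d²/4 = π·(0.03557 m)²/4 = 9.937e-04 m².
Collected in SI base units: W = 983.1 N, H = 7.008e+08 Pa, K = 2.541e-06.
Limit volume V_lim = h_lim·A = 6.971e-06 · 9.937e-04 = 6.927e-09 m³.
So the life L = V_lim·H/(K·W) = 6.927e-09 · 7.008e+08 / (2.541e-06 · 983.1) = 1943 m.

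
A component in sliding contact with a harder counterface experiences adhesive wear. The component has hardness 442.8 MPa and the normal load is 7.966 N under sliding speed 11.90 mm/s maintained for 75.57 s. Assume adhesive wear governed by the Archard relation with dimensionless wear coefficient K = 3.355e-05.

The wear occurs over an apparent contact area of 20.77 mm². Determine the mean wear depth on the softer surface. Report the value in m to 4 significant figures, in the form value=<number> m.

All arithmetic runs at full float precision; shown intermediates are rounded. Rounded once at the end, at four significant figures.
Convert: Sliding speed v = 11.90 mm/s = 0.01190 m/s. Sliding distance L = v·t = 0.01190 m/s × 75.57 s = 0.8993 m.
Convert: Hardness H = 442.8 MPa = 4.428e+08 Pa.
Convert: Contact area A = 20.77 mm² = 2.077e-05 m².
SI base units throughout: W = 7.966 N, H = 4.428e+08 Pa, K = 3.355e-05.
The Archard volume V = K·W·L/H = 3.355e-05 · 7.966 · 0.8993 / 4.428e+08 = 5.428e-13 m³.
Wear depth h = V/A = 5.428e-13 / 2.077e-05 = 2.613e-08 m.

value=2.613e-08 m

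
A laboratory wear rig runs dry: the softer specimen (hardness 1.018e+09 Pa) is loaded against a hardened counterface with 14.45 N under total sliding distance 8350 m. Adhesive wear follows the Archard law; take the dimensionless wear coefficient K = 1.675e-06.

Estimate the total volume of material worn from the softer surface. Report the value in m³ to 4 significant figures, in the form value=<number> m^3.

Each operation carries full precision; quoted intermediates are rounded; rounded once at the end: 4 significant figures.
In SI base units: W = 14.45 N, H = 1.018e+09 Pa, K = 1.675e-06.
Archard relation: V = K·W·L/H = 1.675e-06 · 14.45 · 8350 / 1.018e+09 = 1.985e-10 m³.

value=1.985e-10 m^3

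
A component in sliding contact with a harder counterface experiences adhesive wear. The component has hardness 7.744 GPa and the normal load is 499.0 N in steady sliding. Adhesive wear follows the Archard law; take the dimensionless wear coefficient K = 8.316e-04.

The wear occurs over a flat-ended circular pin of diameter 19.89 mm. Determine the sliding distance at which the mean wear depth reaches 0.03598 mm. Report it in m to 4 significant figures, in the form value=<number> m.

value=208.6 m

The algebra runs at full precision — shown intermediates are rounded. Rounded just once to four significant figures.
Hardness H = 7.744 GPa = 7.744e+09 Pa.
Pin diameter d = 19.89 mm = 0.01989 m. Contact area A = π·d²/4 = π·(0.01989 m)²/4 = 3.107e-04 m².
Depth limit h_lim = 0.03598 mm = 3.598e-05 m.
Collected in SI base units: W = 499.0 N, H = 7.744e+09 Pa, K = 8.316e-04.
Limit volume V_lim = h_lim·A = 3.598e-05 · 3.107e-04 = 1.118e-08 m³.
Inverting, life L = V_lim·H/(K·W) = 1.118e-08 · 7.744e+09 / (8.316e-04 · 499.0) = 208.6 m.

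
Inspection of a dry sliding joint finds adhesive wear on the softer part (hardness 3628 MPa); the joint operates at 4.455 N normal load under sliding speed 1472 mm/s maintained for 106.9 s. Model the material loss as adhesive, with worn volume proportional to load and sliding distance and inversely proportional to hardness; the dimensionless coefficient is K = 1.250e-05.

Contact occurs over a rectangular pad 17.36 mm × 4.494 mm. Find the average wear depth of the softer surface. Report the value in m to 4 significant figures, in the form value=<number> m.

The intermediates are printed rounded, and the algebra maintains exact precision; one final rounding to 4 significant digits.
Convert: Sliding speed v = 1472 mm/s = 1.472 m/s. Sliding distance L = v·t = 1.472 m/s × 106.9 s = 157.4 m.
Convert: Hardness H = 3628 MPa = 3.628e+09 Pa.
Convert: Pad sides 17.36 mm × 4.494 mm = 0.01736 m × 0.004494 m. Contact area A = 0.01736 m × 0.004494 m = 7.802e-05 m².
As SI base values: W = 4.455 N, H = 3.628e+09 Pa, K = 1.250e-05.
The Archard volume V = K·W·L/H = 1.250e-05 · 4.455 · 157.4 / 3.628e+09 = 2.415e-12 m³.
Mean depth h = V/A = 2.415e-12 / 7.802e-05 = 3.096e-08 m.

value=3.096e-08 m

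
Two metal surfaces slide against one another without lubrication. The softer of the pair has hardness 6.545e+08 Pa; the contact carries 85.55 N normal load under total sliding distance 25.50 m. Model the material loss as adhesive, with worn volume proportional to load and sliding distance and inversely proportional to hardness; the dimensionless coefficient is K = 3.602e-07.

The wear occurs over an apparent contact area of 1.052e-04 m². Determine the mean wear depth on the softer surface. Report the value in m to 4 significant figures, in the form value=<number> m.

value=1.141e-08 m

The computation runs at exact precision. Intermediate values are printed rounded, and one last rounding to 4 significant figures.
In SI base units, W = 85.55 N, H = 6.545e+08 Pa, K = 3.602e-07.
Archard relation: V = K·W·L/H = 3.602e-07 · 85.55 · 25.50 / 6.545e+08 = 1.201e-12 m³.
Mean depth h = V/A = 1.201e-12 / 1.052e-04 = 1.141e-08 m.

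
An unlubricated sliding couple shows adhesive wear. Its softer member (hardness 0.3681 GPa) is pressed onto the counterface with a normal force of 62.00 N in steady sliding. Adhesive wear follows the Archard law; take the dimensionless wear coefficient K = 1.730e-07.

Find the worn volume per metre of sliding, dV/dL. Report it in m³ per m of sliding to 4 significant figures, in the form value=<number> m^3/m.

value=2.914e-14 m^3/m

Intermediate values are displayed rounded, and every step holds full precision, and one last rounding: 4 significant digits.
Convert: Hardness H = 0.3681 GPa = 3.681e+08 Pa.
Restated in SI base units: W = 62.00 N, H = 3.681e+08 Pa, K = 1.730e-07.
Rate of wear dV/dL = K·W/H: 1.730e-07 · 62.00 / 3.681e+08 = 2.914e-14 m³/m.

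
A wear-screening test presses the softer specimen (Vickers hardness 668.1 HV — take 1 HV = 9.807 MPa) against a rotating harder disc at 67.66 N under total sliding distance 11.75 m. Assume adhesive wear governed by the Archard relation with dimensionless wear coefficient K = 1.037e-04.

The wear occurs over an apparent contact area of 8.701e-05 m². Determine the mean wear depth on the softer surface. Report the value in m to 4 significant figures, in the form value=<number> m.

value=1.446e-07 m

Intermediate values are shown rounded, and all arithmetic keeps exact precision, and rounded once at the end to 4 significant figures.
Convert: Hardness H = 668.1 HV × 9.807 MPa/HV = 6552 MPa = 6.552e+09 Pa.
As SI base values: W = 67.66 N, H = 6.552e+09 Pa, K = 1.037e-04.
Archard volume V = K·W·L/H = 1.037e-04 · 67.66 · 11.75 / 6.552e+09 = 1.258e-11 m³.
Average depth h = V/A = 1.258e-11 / 8.701e-05 = 1.446e-07 m.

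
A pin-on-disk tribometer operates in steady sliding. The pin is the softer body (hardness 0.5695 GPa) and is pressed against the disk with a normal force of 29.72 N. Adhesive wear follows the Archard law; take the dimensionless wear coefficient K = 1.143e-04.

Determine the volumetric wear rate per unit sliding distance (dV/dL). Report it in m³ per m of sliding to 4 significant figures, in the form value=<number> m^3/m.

Intermediates are shown rounded; each operation holds exact precision; one final rounding, at 4 significant digits.
Hardness H = 0.5695 GPa = 5.695e+08 Pa.
Working in SI base units: W = 29.72 N, H = 5.695e+08 Pa, K = 1.143e-04.
Sliding wear rate dV/dL = K·W/H (independent of L): 1.143e-04 · 29.72 / 5.695e+08 = 5.965e-12 m³/m.

value=5.965e-12 m^3/m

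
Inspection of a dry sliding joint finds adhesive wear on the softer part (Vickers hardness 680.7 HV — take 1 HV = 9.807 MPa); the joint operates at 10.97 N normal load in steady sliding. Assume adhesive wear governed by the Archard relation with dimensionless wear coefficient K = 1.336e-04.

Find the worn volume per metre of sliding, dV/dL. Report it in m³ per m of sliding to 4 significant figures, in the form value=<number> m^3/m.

value=2.195e-13 m^3/m

The algebra runs at full float precision. The intermediates are shown rounded — rounded once at the end to 4 significant digits.
Convert: Hardness H = 680.7 HV × 9.807 MPa/HV = 6676 MPa = 6.676e+09 Pa.
Restated in SI base units: W = 10.97 N, H = 6.676e+09 Pa, K = 1.336e-04.
Volumetric rate dV/dL = K·W/H (independent of L): 1.336e-04 · 10.97 / 6.676e+09 = 2.195e-13 m³/m.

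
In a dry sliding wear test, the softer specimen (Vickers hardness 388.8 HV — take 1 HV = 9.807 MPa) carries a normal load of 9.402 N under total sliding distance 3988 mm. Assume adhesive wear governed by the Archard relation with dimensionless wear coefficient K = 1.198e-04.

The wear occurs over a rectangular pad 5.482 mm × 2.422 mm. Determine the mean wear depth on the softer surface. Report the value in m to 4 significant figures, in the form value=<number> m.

value=8.873e-08 m

Each operation runs at full precision — intermediate values are shown rounded — one final rounding to 4 significant figures.
Sliding distance L = 3988 mm = 3.988 m.
Hardness H = 388.8 HV × 9.807 MPa/HV = 3813 MPa = 3.813e+09 Pa.
Pad sides 5.482 mm × 2.422 mm = 0.005482 m × 0.002422 m. Contact area A = 0.005482 m × 0.002422 m = 1.328e-05 m².
In SI base units: W = 9.402 N, H = 3.813e+09 Pa, K = 1.198e-04.
Volume removed: V = K·W·L/H = 1.198e-04 · 9.402 · 3.988 / 3.813e+09 = 1.178e-12 m³.
Average depth h = V/A = 1.178e-12 / 1.328e-05 = 8.873e-08 m.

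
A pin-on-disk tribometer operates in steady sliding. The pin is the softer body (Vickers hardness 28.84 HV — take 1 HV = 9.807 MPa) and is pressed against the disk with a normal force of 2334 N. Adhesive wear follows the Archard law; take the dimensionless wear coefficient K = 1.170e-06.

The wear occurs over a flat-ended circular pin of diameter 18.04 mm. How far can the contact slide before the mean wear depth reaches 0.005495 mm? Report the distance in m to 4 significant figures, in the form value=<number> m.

value=145.5 m

The algebra holds full precision, and intermediate values are printed rounded. Rounded once at the end: four significant digits.
Convert: Hardness H = 28.84 HV × 9.807 MPa/HV = 282.8 MPa = 2.828e+08 Pa.
Convert: Pin diameter d = 18.04 mm = 0.01804 m. Contact area A = π·d²/4 = π·(0.01804 m)²/4 = 2.556e-04 m².
Convert: Depth limit h_lim = 0.005495 mm = 5.495e-06 m.
In SI base units: W = 2334 N, H = 2.828e+08 Pa, K = 1.170e-06.
Allowed volume V_lim = h_lim·A = 5.495e-06 · 2.556e-04 = 1.405e-09 m³.
Inverting, life L = V_lim·H/(K·W) = 1.405e-09 · 2.828e+08 / (1.170e-06 · 2334) = 145.5 m.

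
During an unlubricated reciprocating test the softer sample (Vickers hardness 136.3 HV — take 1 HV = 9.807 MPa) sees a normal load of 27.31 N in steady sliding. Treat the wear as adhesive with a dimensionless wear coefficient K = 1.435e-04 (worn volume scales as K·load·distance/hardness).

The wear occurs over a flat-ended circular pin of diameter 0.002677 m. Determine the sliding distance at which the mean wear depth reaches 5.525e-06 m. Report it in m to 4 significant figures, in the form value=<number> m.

value=10.61 m

Intermediate values appear rounded. The algebra runs at full float precision — a lone final rounding to 4 significant figures.
Convert: Hardness H = 136.3 HV × 9.807 MPa/HV = 1337 MPa = 1.337e+09 Pa.
Convert: Contact area A = π·d²/4 = π·(0.002677 m)²/4 = 5.628e-06 m².
Collected in SI base units: W = 27.31 N, H = 1.337e+09 Pa, K = 1.435e-04.
Allowed volume V_lim = h_lim·A = 5.525e-06 · 5.628e-06 = 3.110e-11 m³.
Life L = V_lim·H/(K·W) = 3.110e-11 · 1.337e+09 / (1.435e-04 · 27.31) = 10.61 m.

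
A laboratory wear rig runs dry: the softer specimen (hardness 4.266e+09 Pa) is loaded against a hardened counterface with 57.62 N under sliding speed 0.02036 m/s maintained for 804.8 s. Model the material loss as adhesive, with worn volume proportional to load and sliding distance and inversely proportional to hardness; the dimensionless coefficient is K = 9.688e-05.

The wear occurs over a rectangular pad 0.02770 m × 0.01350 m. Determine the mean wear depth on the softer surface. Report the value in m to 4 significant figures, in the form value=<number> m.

Every step runs at exact precision. Intermediate values are printed rounded; rounded just once: 4 significant digits.
Distance covered L = v·t = 0.02036 m/s × 804.8 s = 16.39 m.
Contact area A = 0.02770 m × 0.01350 m = 3.739e-04 m².
Collected in SI base units: W = 57.62 N, H = 4.266e+09 Pa, K = 9.688e-05.
Volume removed: V = K·W·L/H = 9.688e-05 · 57.62 · 16.39 / 4.266e+09 = 2.144e-11 m³.
Depth of wear h = V/A = 2.144e-11 / 3.739e-04 = 5.734e-08 m.

value=5.734e-08 m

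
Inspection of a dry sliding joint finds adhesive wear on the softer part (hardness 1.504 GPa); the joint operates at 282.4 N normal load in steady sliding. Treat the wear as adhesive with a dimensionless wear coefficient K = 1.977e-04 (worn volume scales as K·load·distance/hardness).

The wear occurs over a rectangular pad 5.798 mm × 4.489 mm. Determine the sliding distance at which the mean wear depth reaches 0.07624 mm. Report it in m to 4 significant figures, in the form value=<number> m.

value=53.45 m

The algebra carries full float precision. The intermediates are shown rounded; rounded just once to 4 significant digits.
Convert: Hardness H = 1.504 GPa = 1.504e+09 Pa.
Convert: Pad sides 5.798 mm × 4.489 mm = 0.005798 m × 0.004489 m. Contact area A = 0.005798 m × 0.004489 m = 2.603e-05 m².
Convert: Depth limit h_lim = 0.07624 mm = 7.624e-05 m.
Collected in SI base units: W = 282.4 N, H = 1.504e+09 Pa, K = 1.977e-04.
Wearable volume V_lim = h_lim·A = 7.624e-05 · 2.603e-05 = 1.984e-09 m³.
Sliding life L = V_lim·H/(K·W) = 1.984e-09 · 1.504e+09 / (1.977e-04 · 282.4) = 53.45 m.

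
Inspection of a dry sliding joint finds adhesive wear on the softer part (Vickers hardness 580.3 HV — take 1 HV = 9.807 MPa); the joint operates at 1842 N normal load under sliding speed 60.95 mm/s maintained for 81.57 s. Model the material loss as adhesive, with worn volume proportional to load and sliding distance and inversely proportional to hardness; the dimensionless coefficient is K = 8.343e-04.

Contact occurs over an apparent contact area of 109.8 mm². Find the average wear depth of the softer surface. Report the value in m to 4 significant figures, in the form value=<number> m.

value=1.223e-05 m

The intermediates are displayed rounded — the computation runs at full precision — a single final rounding to 4 significant figures.
Sliding speed v = 60.95 mm/s = 0.06095 m/s. Path length L = v·t = 0.06095 m/s × 81.57 s = 4.972 m.
Hardness H = 580.3 HV × 9.807 MPa/HV = 5691 MPa = 5.691e+09 Pa.
Contact area A = 109.8 mm² = 1.098e-04 m².
Collected in SI base units: W = 1842 N, H = 5.691e+09 Pa, K = 8.343e-04.
The Archard volume V = K·W·L/H = 8.343e-04 · 1842 · 4.972 / 5.691e+09 = 1.343e-09 m³.
Mean depth h = V/A = 1.343e-09 / 1.098e-04 = 1.223e-05 m.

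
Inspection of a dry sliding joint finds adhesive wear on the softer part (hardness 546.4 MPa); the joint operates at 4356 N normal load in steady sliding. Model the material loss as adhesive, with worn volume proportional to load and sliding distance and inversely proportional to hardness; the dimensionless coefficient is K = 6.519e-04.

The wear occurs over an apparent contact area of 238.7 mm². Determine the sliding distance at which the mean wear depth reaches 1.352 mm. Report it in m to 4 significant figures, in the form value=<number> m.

value=62.10 m

Intermediate values appear rounded, and every step maintains exact precision, and rounded once at the end: 4 significant digits.
Convert: Hardness H = 546.4 MPa = 5.464e+08 Pa.
Convert: Contact area A = 238.7 mm² = 2.387e-04 m².
Convert: Depth limit h_lim = 1.352 mm = 0.001352 m.
Expressed in SI base units: W = 4356 N, H = 5.464e+08 Pa, K = 6.519e-04.
Limit volume V_lim = h_lim·A = 0.001352 · 2.387e-04 = 3.227e-07 m³.
So the life L = V_lim·H/(K·W) = 3.227e-07 · 5.464e+08 / (6.519e-04 · 4356) = 62.10 m.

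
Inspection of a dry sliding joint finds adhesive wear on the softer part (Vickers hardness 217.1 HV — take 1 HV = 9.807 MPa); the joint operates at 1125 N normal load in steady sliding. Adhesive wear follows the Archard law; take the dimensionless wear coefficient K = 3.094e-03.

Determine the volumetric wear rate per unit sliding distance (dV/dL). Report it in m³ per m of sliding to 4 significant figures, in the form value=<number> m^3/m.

value=1.635e-09 m^3/m

Every step carries exact precision, and intermediate values appear rounded — rounded once at the end: 4 significant digits.
Convert: Hardness H = 217.1 HV × 9.807 MPa/HV = 2129 MPa = 2.129e+09 Pa.
In SI base units, W = 1125 N, H = 2.129e+09 Pa, K = 3.094e-03.
Wear rate dV/dL = K·W/H, per unit distance: 3.094e-03 · 1125 / 2.129e+09 = 1.635e-09 m³/m.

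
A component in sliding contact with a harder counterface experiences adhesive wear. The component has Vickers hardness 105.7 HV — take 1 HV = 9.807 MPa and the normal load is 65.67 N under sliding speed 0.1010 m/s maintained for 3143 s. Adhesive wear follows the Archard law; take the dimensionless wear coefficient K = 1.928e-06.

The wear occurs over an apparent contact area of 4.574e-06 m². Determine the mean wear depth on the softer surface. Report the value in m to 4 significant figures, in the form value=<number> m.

value=8.477e-06 m

Intermediate values are displayed rounded — the computation maintains full float precision; one last rounding to 4 significant figures.
Convert: Distance covered L = v·t = 0.1010 m/s × 3143 s = 317.4 m.
Convert: Hardness H = 105.7 HV × 9.807 MPa/HV = 1037 MPa = 1.037e+09 Pa.
Collected in SI base units: W = 65.67 N, H = 1.037e+09 Pa, K = 1.928e-06.
Worn volume V = K·W·L/H = 1.928e-06 · 65.67 · 317.4 / 1.037e+09 = 3.877e-11 m³.
Wear depth h = V/A = 3.877e-11 / 4.574e-06 = 8.477e-06 m.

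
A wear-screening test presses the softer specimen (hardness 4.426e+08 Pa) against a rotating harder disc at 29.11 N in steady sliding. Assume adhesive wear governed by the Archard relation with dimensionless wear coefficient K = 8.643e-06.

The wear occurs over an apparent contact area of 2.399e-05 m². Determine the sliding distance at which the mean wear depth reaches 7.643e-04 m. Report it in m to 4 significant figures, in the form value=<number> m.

value=3.226e+04 m

Intermediates appear rounded; the algebra carries full precision, and a single final rounding: 4 significant digits.
Collected in SI base units: W = 29.11 N, H = 4.426e+08 Pa, K = 8.643e-06.
Volume at the limit: V_lim = h_lim·A = 7.643e-04 · 2.399e-05 = 1.834e-08 m³.
So the life L = V_lim·H/(K·W) = 1.834e-08 · 4.426e+08 / (8.643e-06 · 29.11) = 3.226e+04 m.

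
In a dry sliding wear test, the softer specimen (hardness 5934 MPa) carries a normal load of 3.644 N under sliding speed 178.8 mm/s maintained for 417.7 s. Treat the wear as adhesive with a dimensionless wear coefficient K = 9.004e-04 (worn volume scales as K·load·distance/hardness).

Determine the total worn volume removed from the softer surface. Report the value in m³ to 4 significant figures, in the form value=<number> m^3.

value=4.130e-11 m^3

The intermediates appear rounded, and each operation keeps full precision, and one last rounding, at 4 significant figures.
Sliding speed v = 178.8 mm/s = 0.1788 m/s. The distance L = v·t = 0.1788 m/s × 417.7 s = 74.68 m.
Hardness H = 5934 MPa = 5.934e+09 Pa.
SI base units throughout: W = 3.644 N, H = 5.934e+09 Pa, K = 9.004e-04.
Apply Archard: V = K·W·L/H = 9.004e-04 · 3.644 · 74.68 / 5.934e+09 = 4.130e-11 m³.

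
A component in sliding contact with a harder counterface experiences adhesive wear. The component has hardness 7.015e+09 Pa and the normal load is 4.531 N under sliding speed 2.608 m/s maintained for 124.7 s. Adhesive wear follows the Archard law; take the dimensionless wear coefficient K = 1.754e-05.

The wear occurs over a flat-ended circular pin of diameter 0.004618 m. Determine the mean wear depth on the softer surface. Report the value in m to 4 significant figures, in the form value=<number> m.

All arithmetic keeps exact precision. Displayed values are rounded, and one last rounding, at four significant figures.
Total distance L = v·t = 2.608 m/s × 124.7 s = 325.2 m.
Contact area A = π·d²/4 = π·(0.004618 m)²/4 = 1.675e-05 m².
SI base units throughout: W = 4.531 N, H = 7.015e+09 Pa, K = 1.754e-05.
Archard relation: V = K·W·L/H = 1.754e-05 · 4.531 · 325.2 / 7.015e+09 = 3.684e-12 m³.
Depth h = V/A = 3.684e-12 / 1.675e-05 = 2.200e-07 m.

value=2.200e-07 m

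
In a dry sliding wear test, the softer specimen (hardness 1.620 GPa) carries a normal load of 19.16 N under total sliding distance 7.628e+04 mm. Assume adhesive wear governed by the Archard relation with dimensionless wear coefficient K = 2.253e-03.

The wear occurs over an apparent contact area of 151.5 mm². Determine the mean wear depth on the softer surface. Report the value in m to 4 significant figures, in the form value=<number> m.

Intermediate values appear rounded; the algebra holds exact precision. Rounded once at the end: 4 significant figures.
Convert: Sliding distance L = 7.628e+04 mm = 76.28 m.
Convert: Hardness H = 1.620 GPa = 1.620e+09 Pa.
Convert: Contact area A = 151.5 mm² = 1.515e-04 m².
SI base units throughout: W = 19.16 N, H = 1.620e+09 Pa, K = 2.253e-03.
Volume removed: V = K·W·L/H = 2.253e-03 · 19.16 · 76.28 / 1.620e+09 = 2.033e-09 m³.
Depth h = V/A = 2.033e-09 / 1.515e-04 = 1.342e-05 m.

value=1.342e-05 m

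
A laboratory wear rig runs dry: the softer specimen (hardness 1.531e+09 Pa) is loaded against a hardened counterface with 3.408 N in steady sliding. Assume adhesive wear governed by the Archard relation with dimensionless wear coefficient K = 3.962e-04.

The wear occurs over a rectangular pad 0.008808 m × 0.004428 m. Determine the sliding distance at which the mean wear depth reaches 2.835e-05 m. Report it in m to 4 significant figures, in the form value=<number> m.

value=1254 m

Intermediates are displayed rounded, and the algebra holds exact precision; one last rounding, at four significant figures.
Convert: Contact area A = 0.008808 m × 0.004428 m = 3.900e-05 m².
In SI base units, W = 3.408 N, H = 1.531e+09 Pa, K = 3.962e-04.
Allowed volume V_lim = h_lim·A = 2.835e-05 · 3.900e-05 = 1.106e-09 m³.
So the life L = V_lim·H/(K·W) = 1.106e-09 · 1.531e+09 / (3.962e-04 · 3.408) = 1254 m.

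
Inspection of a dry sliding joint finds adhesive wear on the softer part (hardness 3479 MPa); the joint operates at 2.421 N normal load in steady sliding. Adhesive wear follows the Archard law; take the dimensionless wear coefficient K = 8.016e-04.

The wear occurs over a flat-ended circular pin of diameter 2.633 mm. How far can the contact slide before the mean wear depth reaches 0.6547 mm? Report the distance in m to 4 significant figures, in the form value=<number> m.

The intermediates are shown rounded; the algebra runs at full float precision, and one final rounding, at four significant digits.
Hardness H = 3479 MPa = 3.479e+09 Pa.
Pin diameter d = 2.633 mm = 0.002633 m. Contact area A = π·d²/4 = π·(0.002633 m)²/4 = 5.445e-06 m².
Depth limit h_lim = 0.6547 mm = 6.547e-04 m.
In SI base units: W = 2.421 N, H = 3.479e+09 Pa, K = 8.016e-04.
Permissible volume V_lim = h_lim·A = 6.547e-04 · 5.445e-06 = 3.565e-09 m³.
So the life L = V_lim·H/(K·W) = 3.565e-09 · 3.479e+09 / (8.016e-04 · 2.421) = 6391 m.

value=6391 m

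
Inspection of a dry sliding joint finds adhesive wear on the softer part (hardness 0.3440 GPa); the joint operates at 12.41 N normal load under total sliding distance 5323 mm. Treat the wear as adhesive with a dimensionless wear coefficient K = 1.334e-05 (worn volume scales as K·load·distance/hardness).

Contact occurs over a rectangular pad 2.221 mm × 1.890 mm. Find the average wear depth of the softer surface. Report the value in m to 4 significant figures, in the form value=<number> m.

value=6.103e-07 m

The algebra carries exact precision; intermediate values are printed rounded, and a single final rounding, at 4 significant digits.
Sliding distance L = 5323 mm = 5.323 m.
Hardness H = 0.3440 GPa = 3.440e+08 Pa.
Pad sides 2.221 mm × 1.890 mm = 0.002221 m × 0.001890 m. Contact area A = 0.002221 m × 0.001890 m = 4.198e-06 m².
In SI base units: W = 12.41 N, H = 3.440e+08 Pa, K = 1.334e-05.
Apply Archard: V = K·W·L/H = 1.334e-05 · 12.41 · 5.323 / 3.440e+08 = 2.562e-12 m³.
Depth h = V/A = 2.562e-12 / 4.198e-06 = 6.103e-07 m.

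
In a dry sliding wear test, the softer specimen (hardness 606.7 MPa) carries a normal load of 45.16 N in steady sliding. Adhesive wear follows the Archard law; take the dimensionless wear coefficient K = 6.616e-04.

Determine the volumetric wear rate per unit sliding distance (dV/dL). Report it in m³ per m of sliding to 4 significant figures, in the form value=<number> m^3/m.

value=4.925e-11 m^3/m

Printed values are rounded, and every step keeps full float precision, and one final rounding to four significant figures.
Convert: Hardness H = 606.7 MPa = 6.067e+08 Pa.
In SI base units: W = 45.16 N, H = 6.067e+08 Pa, K = 6.616e-04.
Volumetric rate dV/dL = K·W/H (no L dependence): 6.616e-04 · 45.16 / 6.067e+08 = 4.925e-11 m³/m.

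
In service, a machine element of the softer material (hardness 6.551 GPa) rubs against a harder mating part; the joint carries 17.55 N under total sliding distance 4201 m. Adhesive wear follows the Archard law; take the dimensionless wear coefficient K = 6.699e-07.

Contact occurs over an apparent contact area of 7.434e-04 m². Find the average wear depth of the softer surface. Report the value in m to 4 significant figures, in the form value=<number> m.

value=1.014e-08 m

Each operation runs at full precision, and intermediates are displayed rounded; one final rounding, at four significant digits.
Hardness H = 6.551 GPa = 6.551e+09 Pa.
In SI base units: W = 17.55 N, H = 6.551e+09 Pa, K = 6.699e-07.
Worn volume V = K·W·L/H = 6.699e-07 · 17.55 · 4201 / 6.551e+09 = 7.539e-12 m³.
Depth of wear h = V/A = 7.539e-12 / 7.434e-04 = 1.014e-08 m.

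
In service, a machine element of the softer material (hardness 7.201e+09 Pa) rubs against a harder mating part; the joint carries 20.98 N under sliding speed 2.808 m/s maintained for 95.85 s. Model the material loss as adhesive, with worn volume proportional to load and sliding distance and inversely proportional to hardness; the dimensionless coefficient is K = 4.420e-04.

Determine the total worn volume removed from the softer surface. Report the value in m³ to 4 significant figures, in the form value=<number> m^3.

value=3.466e-10 m^3

Intermediates appear rounded, and all working math runs at full float precision — a single final rounding: four significant figures.
Convert: The distance L = v·t = 2.808 m/s × 95.85 s = 269.1 m.
In SI base units: W = 20.98 N, H = 7.201e+09 Pa, K = 4.420e-04.
By Archard's law, V = K·W·L/H = 4.420e-04 · 20.98 · 269.1 / 7.201e+09 = 3.466e-10 m³.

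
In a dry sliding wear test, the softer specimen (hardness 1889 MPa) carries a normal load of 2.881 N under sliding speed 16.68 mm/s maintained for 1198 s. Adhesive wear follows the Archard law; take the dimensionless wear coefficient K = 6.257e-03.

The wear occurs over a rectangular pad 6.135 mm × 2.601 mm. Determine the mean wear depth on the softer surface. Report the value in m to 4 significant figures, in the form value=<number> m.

The computation holds exact precision; the intermediates are printed rounded; rounded just once, at 4 significant figures.
Convert: Sliding speed v = 16.68 mm/s = 0.01668 m/s. Total distance L = v·t = 0.01668 m/s × 1198 s = 19.98 m.
Convert: Hardness H = 1889 MPa = 1.889e+09 Pa.
Convert: Pad sides 6.135 mm × 2.601 mm = 0.006135 m × 0.002601 m. Contact area A = 0.006135 m × 0.002601 m = 1.596e-05 m².
Expressed in SI base units: W = 2.881 N, H = 1.889e+09 Pa, K = 6.257e-03.
Apply Archard: V = K·W·L/H = 6.257e-03 · 2.881 · 19.98 / 1.889e+09 = 1.907e-10 m³.
Depth of wear h = V/A = 1.907e-10 / 1.596e-05 = 1.195e-05 m.

value=1.195e-05 m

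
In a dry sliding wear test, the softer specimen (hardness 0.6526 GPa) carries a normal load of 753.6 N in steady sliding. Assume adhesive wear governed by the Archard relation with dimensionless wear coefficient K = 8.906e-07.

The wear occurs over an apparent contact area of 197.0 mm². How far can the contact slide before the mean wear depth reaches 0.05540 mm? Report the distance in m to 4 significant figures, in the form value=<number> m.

All working math maintains exact precision; printed values are rounded — one last rounding, at 4 significant figures.
Hardness H = 0.6526 GPa = 6.526e+08 Pa.
Contact area A = 197.0 mm² = 1.970e-04 m².
Depth limit h_lim = 0.05540 mm = 5.540e-05 m.
In SI base units, W = 753.6 N, H = 6.526e+08 Pa, K = 8.906e-07.
At the depth limit, V_lim = h_lim·A = 5.540e-05 · 1.970e-04 = 1.091e-08 m³.
Sliding life L = V_lim·H/(K·W) = 1.091e-08 · 6.526e+08 / (8.906e-07 · 753.6) = 1.061e+04 m.

value=1.061e+04 m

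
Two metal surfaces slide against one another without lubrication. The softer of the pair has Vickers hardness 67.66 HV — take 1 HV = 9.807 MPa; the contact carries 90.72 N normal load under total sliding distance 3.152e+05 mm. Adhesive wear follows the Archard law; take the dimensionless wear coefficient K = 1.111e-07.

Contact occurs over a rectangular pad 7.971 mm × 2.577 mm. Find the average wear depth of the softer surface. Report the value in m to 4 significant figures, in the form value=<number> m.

value=2.331e-07 m

The intermediates are shown rounded — the algebra carries full precision, and a single final rounding to 4 significant digits.
Sliding distance L = 3.152e+05 mm = 315.2 m.
Hardness H = 67.66 HV × 9.807 MPa/HV = 663.5 MPa = 6.635e+08 Pa.
Pad sides 7.971 mm × 2.577 mm = 0.007971 m × 0.002577 m. Contact area A = 0.007971 m × 0.002577 m = 2.054e-05 m².
Collected in SI base units: W = 90.72 N, H = 6.635e+08 Pa, K = 1.111e-07.
Wear volume V = K·W·L/H = 1.111e-07 · 90.72 · 315.2 / 6.635e+08 = 4.788e-12 m³.
Average depth h = V/A = 4.788e-12 / 2.054e-05 = 2.331e-07 m.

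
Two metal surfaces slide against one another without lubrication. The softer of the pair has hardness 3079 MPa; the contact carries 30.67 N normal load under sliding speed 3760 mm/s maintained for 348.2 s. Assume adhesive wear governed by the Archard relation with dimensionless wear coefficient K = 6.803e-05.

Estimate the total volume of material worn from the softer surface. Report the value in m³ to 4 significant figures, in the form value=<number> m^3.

All arithmetic maintains full precision; intermediate values appear rounded; one final rounding, at four significant digits.
Convert: Sliding speed v = 3760 mm/s = 3.760 m/s. Total distance L = v·t = 3.760 m/s × 348.2 s = 1309 m.
Convert: Hardness H = 3079 MPa = 3.079e+09 Pa.
In SI base units, W = 30.67 N, H = 3.079e+09 Pa, K = 6.803e-05.
The Archard volume V = K·W·L/H = 6.803e-05 · 30.67 · 1309 / 3.079e+09 = 8.872e-10 m³.

value=8.872e-10 m^3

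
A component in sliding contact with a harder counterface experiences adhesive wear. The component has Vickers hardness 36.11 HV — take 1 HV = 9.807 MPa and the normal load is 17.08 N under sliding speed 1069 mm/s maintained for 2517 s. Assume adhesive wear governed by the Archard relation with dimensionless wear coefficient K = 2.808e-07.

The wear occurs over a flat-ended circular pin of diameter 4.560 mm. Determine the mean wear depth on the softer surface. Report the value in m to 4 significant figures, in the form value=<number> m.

value=2.231e-06 m

All working math runs at exact precision; intermediates are displayed rounded — rounded once at the end: 4 significant digits.
Convert: Sliding speed v = 1069 mm/s = 1.069 m/s. Total distance L = v·t = 1.069 m/s × 2517 s = 2691 m.
Convert: Hardness H = 36.11 HV × 9.807 MPa/HV = 354.1 MPa = 3.541e+08 Pa.
Convert: Pin diameter d = 4.560 mm = 0.004560 m. Contact area A = π·d²/4 = π·(0.004560 m)²/4 = 1.633e-05 m².
As SI base values: W = 17.08 N, H = 3.541e+08 Pa, K = 2.808e-07.
Wear volume V = K·W·L/H = 2.808e-07 · 17.08 · 2691 / 3.541e+08 = 3.644e-11 m³.
Depth h = V/A = 3.644e-11 / 1.633e-05 = 2.231e-06 m.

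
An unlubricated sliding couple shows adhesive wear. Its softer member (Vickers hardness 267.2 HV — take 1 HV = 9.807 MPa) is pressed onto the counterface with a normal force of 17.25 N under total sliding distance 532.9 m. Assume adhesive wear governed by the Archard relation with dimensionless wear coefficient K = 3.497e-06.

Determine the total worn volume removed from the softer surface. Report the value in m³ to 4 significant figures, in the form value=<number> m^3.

The computation keeps full float precision; the intermediates are printed rounded, and a lone final rounding to four significant figures.
Convert: Hardness H = 267.2 HV × 9.807 MPa/HV = 2620 MPa = 2.620e+09 Pa.
In SI base units: W = 17.25 N, H = 2.620e+09 Pa, K = 3.497e-06.
The Archard volume V = K·W·L/H = 3.497e-06 · 17.25 · 532.9 / 2.620e+09 = 1.227e-11 m³.

value=1.227e-11 m^3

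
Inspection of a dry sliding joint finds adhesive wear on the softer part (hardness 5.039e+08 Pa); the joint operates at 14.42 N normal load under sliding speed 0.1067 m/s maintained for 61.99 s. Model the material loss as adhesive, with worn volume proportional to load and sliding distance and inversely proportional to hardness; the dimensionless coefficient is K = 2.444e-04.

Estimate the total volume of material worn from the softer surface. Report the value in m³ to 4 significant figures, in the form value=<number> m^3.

value=4.626e-11 m^3

Intermediate values are shown rounded; each operation maintains full precision; one final rounding, at 4 significant digits.
Convert: Sliding distance L = v·t = 0.1067 m/s × 61.99 s = 6.614 m.
Restated in SI base units: W = 14.42 N, H = 5.039e+08 Pa, K = 2.444e-04.
By Archard's law, V = K·W·L/H = 2.444e-04 · 14.42 · 6.614 / 5.039e+08 = 4.626e-11 m³.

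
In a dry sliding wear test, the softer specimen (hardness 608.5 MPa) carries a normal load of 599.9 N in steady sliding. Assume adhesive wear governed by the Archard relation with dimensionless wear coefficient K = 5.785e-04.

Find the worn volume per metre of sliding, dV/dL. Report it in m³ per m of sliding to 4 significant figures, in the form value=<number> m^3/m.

Intermediates are printed rounded. The computation holds exact precision; rounded just once: four significant digits.
Hardness H = 608.5 MPa = 6.085e+08 Pa.
Restated in SI base units: W = 599.9 N, H = 6.085e+08 Pa, K = 5.785e-04.
Sliding wear rate dV/dL = K·W/H, so: 5.785e-04 · 599.9 / 6.085e+08 = 5.703e-10 m³/m.

value=5.703e-10 m^3/m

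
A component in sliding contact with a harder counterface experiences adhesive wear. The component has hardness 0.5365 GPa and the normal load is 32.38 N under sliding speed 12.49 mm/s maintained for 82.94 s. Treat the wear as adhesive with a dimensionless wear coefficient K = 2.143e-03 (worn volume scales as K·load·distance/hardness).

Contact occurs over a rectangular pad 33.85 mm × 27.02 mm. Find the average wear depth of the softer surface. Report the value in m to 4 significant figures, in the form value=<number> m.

value=1.465e-07 m

Every step holds full float precision. The intermediates are printed rounded; a single final rounding, at four significant digits.
Sliding speed v = 12.49 mm/s = 0.01249 m/s. The distance L = v·t = 0.01249 m/s × 82.94 s = 1.036 m.
Hardness H = 0.5365 GPa = 5.365e+08 Pa.
Pad sides 33.85 mm × 27.02 mm = 0.03385 m × 0.02702 m. Contact area A = 0.03385 m × 0.02702 m = 9.146e-04 m².
SI base units throughout: W = 32.38 N, H = 5.365e+08 Pa, K = 2.143e-03.
Archard volume V = K·W·L/H = 2.143e-03 · 32.38 · 1.036 / 5.365e+08 = 1.340e-10 m³.
Depth of wear h = V/A = 1.340e-10 / 9.146e-04 = 1.465e-07 m.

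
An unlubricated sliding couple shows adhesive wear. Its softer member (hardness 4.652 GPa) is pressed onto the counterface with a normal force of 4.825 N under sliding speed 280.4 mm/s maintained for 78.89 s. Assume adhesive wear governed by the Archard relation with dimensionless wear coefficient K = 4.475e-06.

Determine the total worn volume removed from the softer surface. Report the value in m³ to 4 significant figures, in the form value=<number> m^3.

value=1.027e-13 m^3

The algebra runs at full precision. The intermediates are displayed rounded. Rounded once at the end to four significant figures.
Convert: Sliding speed v = 280.4 mm/s = 0.2804 m/s. Distance L = v·t = 0.2804 m/s × 78.89 s = 22.12 m.
Convert: Hardness H = 4.652 GPa = 4.652e+09 Pa.
In SI base units, W = 4.825 N, H = 4.652e+09 Pa, K = 4.475e-06.
Wear volume V = K·W·L/H = 4.475e-06 · 4.825 · 22.12 / 4.652e+09 = 1.027e-13 m³.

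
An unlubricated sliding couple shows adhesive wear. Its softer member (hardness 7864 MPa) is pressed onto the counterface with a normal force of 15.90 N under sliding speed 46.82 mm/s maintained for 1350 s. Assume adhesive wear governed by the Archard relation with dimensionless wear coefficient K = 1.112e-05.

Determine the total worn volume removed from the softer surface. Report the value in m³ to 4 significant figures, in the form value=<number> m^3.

All arithmetic carries full precision; printed values are rounded; one final rounding: four significant figures.
Convert: Sliding speed v = 46.82 mm/s = 0.04682 m/s. Distance L = v·t = 0.04682 m/s × 1350 s = 63.21 m.
Convert: Hardness H = 7864 MPa = 7.864e+09 Pa.
Restated in SI base units: W = 15.90 N, H = 7.864e+09 Pa, K = 1.112e-05.
Volume removed: V = K·W·L/H = 1.112e-05 · 15.90 · 63.21 / 7.864e+09 = 1.421e-12 m³.

value=1.421e-12 m^3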